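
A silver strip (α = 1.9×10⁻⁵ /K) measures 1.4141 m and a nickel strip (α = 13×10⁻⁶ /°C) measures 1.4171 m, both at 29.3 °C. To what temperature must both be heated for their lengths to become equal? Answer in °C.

Equal length when α₁L₁ΔT − α₂L₂ΔT = L₂ − L₁ = 3.00×10⁻³ m
α₁L₁ = 2.68679×10⁻⁵, α₂L₂ = 1.84223×10⁻⁵ → Δ(αL) = 8.4456×10⁻⁶ m/K
ΔT = 3.00×10⁻³ / 8.4456×10⁻⁶ = 355.215 K, so T = 29.3 + 355.215 = 384.515 °C

T = 384.5 °C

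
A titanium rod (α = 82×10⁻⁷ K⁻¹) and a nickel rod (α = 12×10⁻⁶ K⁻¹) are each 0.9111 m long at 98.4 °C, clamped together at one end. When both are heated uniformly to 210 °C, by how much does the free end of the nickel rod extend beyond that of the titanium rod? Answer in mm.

0.386 mm

ΔT = 111.6 K
titanium: ΔL = 82×10⁻⁷ × 0.9111 m × 111.6 = 8.3377×10⁻⁴ m = 0.83377 mm
nickel: ΔL = 12×10⁻⁶ × 0.9111 m × 111.6 = 1.2201×10⁻³ m = 1.2201 mm
difference = 1.2201 − 0.83377 = 0.38633 mm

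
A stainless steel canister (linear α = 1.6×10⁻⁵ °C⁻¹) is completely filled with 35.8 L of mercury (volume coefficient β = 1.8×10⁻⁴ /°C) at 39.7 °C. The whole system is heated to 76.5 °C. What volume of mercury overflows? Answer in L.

The canister also expands: β_container ≈ 3α = 4.8×10⁻⁵ /K
Net overflow = V₀(β_liq − 3α_cont)ΔT
β − 3α = 1.80×10⁻⁴ − 4.8×10⁻⁵ = 1.32×10⁻⁴ /K; ΔT = 36.8 K
ΔV = 35.8 × 1.32×10⁻⁴ × 36.8 = 0.174 L

0.174 L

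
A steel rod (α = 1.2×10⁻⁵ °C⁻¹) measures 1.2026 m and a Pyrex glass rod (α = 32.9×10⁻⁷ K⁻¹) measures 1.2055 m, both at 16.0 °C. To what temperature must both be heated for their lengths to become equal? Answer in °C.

Equal length when α₁L₁ΔT − α₂L₂ΔT = L₂ − L₁ = 2.90×10⁻³ m
α₁L₁ = 1.44312×10⁻⁵, α₂L₂ = 3.966095×10⁻⁶ → Δ(αL) = 1.0465105×10⁻⁵ m/K
ΔT = 2.90×10⁻³ / 1.0465105×10⁻⁵ = 277.111 K, so T = 16.0 + 277.111 = 293.111 °C

T = 293.1 °C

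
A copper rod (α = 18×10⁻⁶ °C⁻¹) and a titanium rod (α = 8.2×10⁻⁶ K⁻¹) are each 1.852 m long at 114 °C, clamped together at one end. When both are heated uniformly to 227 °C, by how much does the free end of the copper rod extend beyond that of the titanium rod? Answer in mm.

ΔT = 113 K
copper: ΔL = 18×10⁻⁶ × 1.852 m × 113 = 3.7670×10⁻³ m = 3.7670 mm
titanium: ΔL = 8.2×10⁻⁶ × 1.852 m × 113 = 1.7161×10⁻³ m = 1.7161 mm
difference = 3.7670 − 1.7161 = 2.0509 mm

2.05 mm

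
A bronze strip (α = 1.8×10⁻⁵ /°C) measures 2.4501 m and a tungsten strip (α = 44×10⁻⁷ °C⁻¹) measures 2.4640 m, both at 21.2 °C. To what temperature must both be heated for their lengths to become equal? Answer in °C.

L₁(1 + α₁ΔT) = L₂(1 + α₂ΔT) ⇒ ΔT = (L₂ − L₁)/(α₁L₁ − α₂L₂)
L₂ − L₁ = 2.4640 − 2.4501 = 1.39×10⁻² m
α₁L₁ − α₂L₂ = 1.8×10⁻⁵×2.4501 − 44×10⁻⁷×2.4640 = 3.32602×10⁻⁵ m/K
ΔT = 1.39×10⁻² / 3.32602×10⁻⁵ = 417.917 K
T = 21.2 + 417.917 = 439.117 °C

T = 439.1 °C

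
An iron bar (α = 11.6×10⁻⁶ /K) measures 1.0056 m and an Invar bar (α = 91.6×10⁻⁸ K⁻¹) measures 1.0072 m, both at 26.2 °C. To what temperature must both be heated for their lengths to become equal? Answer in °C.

T = 175.1 °C

Equal length when α₁L₁ΔT − α₂L₂ΔT = L₂ − L₁ = 1.60×10⁻³ m
α₁L₁ = 1.166496×10⁻⁵, α₂L₂ = 9.225952×10⁻⁷ → Δ(αL) = 1.07423648×10⁻⁵ m/K
ΔT = 1.60×10⁻³ / 1.07423648×10⁻⁵ = 148.943 K, so T = 26.2 + 148.943 = 175.143 °C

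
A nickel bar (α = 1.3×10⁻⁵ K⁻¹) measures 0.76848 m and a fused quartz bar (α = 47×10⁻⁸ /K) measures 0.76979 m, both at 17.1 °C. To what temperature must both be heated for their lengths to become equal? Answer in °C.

T = 153.2 °C

L₁(1 + α₁ΔT) = L₂(1 + α₂ΔT) ⇒ ΔT = (L₂ − L₁)/(α₁L₁ − α₂L₂)
L₂ − L₁ = 0.76979 − 0.76848 = 1.31×10⁻³ m
α₁L₁ − α₂L₂ = 1.3×10⁻⁵×0.76848 − 47×10⁻⁸×0.76979 = 9.6284387×10⁻⁶ m/K
ΔT = 1.31×10⁻³ / 9.6284387×10⁻⁶ = 136.055 K
T = 17.1 + 136.055 = 153.155 °C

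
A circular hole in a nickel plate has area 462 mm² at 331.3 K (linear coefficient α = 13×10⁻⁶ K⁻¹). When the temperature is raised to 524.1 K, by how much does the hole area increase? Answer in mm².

ΔA = 2.32 mm²

Area coefficient ≈ 2α; |ΔT| = 192.8 K
ΔA = 2αA₀ΔT = 2(13×10⁻⁶)(462)(192.8) = 2.32 mm²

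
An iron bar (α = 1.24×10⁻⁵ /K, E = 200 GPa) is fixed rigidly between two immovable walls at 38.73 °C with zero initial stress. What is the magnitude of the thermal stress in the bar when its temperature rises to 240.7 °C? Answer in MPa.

σ = 501 MPa

Fully constrained: the free strain ε = αΔT is blocked, so σ = Eε = EαΔT.
|ΔT| = 201.97 K
σ = 200×10⁹ × 1.24×10⁻⁵ × 201.97 = 5.01×10⁸ Pa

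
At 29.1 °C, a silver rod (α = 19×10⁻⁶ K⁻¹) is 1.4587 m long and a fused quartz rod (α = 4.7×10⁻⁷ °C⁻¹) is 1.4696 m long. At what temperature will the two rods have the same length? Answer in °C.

T = 432.4 °C

L₁(1 + α₁ΔT) = L₂(1 + α₂ΔT) ⇒ ΔT = (L₂ − L₁)/(α₁L₁ − α₂L₂)
L₂ − L₁ = 1.4696 − 1.4587 = 1.09×10⁻² m
α₁L₁ − α₂L₂ = 19×10⁻⁶×1.4587 − 4.7×10⁻⁷×1.4696 = 2.7024588×10⁻⁵ m/K
ΔT = 1.09×10⁻² / 2.7024588×10⁻⁵ = 403.336 K
T = 29.1 + 403.336 = 432.436 °C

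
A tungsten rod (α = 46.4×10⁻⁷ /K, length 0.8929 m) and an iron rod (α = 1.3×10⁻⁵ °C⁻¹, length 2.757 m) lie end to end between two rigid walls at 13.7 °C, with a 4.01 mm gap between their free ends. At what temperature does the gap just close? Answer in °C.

T = 114 °C

Gap closes when ΔL₁ + ΔL₂ = 4.01 mm = 4.01×10⁻³ m
(α₁L₁ + α₂L₂)ΔT = g
α₁L₁ + α₂L₂ = 46.4×10⁻⁷×0.8929 + 1.3×10⁻⁵×2.757 = 3.9984056×10⁻⁵ m/K
ΔT = 4.01×10⁻³ / 3.9984056×10⁻⁵ = 100.29 K
T = 13.7 + 100.29 = 113.99 °C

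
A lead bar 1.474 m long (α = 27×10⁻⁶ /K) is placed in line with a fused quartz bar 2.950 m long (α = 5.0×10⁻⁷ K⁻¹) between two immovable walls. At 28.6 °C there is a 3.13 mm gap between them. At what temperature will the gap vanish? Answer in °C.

T = 104 °C

α₁L₁ = 3.9798×10⁻⁵ m/K, α₂L₂ = 1.475×10⁻⁶ m/K → total 4.1273×10⁻⁵ m/K
ΔT = g/(α₁L₁+α₂L₂) = 3.13×10⁻³ / 4.1273×10⁻⁵ = 75.84 K
T = 28.6 + 75.84 = 104.44 °C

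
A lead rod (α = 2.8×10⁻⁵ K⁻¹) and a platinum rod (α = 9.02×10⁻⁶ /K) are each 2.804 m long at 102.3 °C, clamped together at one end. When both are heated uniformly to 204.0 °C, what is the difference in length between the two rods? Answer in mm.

5.41 mm

ΔT = 101.7 K
lead: ΔL = 2.8×10⁻⁵ × 2.804 m × 101.7 = 7.9847×10⁻³ m = 7.9847 mm
platinum: ΔL = 9.02×10⁻⁶ × 2.804 m × 101.7 = 2.5722×10⁻³ m = 2.5722 mm
difference = 7.9847 − 2.5722 = 5.4125 mm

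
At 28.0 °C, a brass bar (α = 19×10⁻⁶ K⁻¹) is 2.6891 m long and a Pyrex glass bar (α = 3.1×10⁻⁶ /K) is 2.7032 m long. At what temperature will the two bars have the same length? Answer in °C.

T = 358.1 °C

L₁(1 + α₁ΔT) = L₂(1 + α₂ΔT) ⇒ ΔT = (L₂ − L₁)/(α₁L₁ − α₂L₂)
L₂ − L₁ = 2.7032 − 2.6891 = 1.41×10⁻² m
α₁L₁ − α₂L₂ = 19×10⁻⁶×2.6891 − 3.1×10⁻⁶×2.7032 = 4.271298×10⁻⁵ m/K
ΔT = 1.41×10⁻² / 4.271298×10⁻⁵ = 330.110 K
T = 28.0 + 330.110 = 358.110 °C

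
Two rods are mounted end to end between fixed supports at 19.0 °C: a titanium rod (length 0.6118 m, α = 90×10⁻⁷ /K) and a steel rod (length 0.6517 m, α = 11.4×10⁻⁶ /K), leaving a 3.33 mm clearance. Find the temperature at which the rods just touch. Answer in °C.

T = 276 °C

α₁L₁ = 5.5062×10⁻⁶ m/K, α₂L₂ = 7.42938×10⁻⁶ m/K → total 1.293558×10⁻⁵ m/K
ΔT = g/(α₁L₁+α₂L₂) = 3.33×10⁻³ / 1.293558×10⁻⁵ = 257.43 K
T = 19.0 + 257.43 = 276.43 °C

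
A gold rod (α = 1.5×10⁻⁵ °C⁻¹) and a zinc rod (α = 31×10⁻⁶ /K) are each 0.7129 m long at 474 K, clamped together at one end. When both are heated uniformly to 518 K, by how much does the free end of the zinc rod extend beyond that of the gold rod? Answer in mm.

ΔT = 44 K
gold: ΔL = 1.5×10⁻⁵ × 0.7129 m × 44 = 4.7051×10⁻⁴ m = 0.47051 mm
zinc: ΔL = 31×10⁻⁶ × 0.7129 m × 44 = 9.7240×10⁻⁴ m = 0.97240 mm
difference = 0.97240 − 0.47051 = 0.50189 mm

0.502 mm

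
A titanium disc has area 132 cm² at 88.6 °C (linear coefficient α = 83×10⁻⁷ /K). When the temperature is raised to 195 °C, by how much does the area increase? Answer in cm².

Area coefficient ≈ 2α; |ΔT| = 106.4 K
ΔA = 2αA₀ΔT = 2(83×10⁻⁷)(132)(106.4) = 0.233 cm²

ΔA = 0.233 cm²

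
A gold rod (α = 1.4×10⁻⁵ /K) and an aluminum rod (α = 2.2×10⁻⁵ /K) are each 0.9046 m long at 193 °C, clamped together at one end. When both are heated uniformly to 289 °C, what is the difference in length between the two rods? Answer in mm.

0.695 mm

ΔT = 96 K
gold: ΔL = 1.4×10⁻⁵ × 0.9046 m × 96 = 1.2158×10⁻³ m = 1.2158 mm
aluminum: ΔL = 2.2×10⁻⁵ × 0.9046 m × 96 = 1.9105×10⁻³ m = 1.9105 mm
difference = 1.9105 − 1.2158 = 0.6947 mm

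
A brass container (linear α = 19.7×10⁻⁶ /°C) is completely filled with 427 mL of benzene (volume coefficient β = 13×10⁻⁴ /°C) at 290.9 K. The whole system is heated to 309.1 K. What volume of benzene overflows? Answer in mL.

9.64 mL

The container also expands: β_container ≈ 3α = 5.91×10⁻⁵ /K
Net overflow = V₀(β_liq − 3α_cont)ΔT
β − 3α = 1.30×10⁻³ − 5.91×10⁻⁵ = 1.2409×10⁻³ /K; ΔT = 18.2 K
ΔV = 427 × 1.2409×10⁻³ × 18.2 = 9.64 mL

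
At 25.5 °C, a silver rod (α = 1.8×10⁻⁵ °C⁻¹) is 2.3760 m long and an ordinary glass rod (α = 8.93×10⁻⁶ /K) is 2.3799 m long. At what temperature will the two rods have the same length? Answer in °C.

L₁(1 + α₁ΔT) = L₂(1 + α₂ΔT) ⇒ ΔT = (L₂ − L₁)/(α₁L₁ − α₂L₂)
L₂ − L₁ = 2.3799 − 2.3760 = 3.90×10⁻³ m
α₁L₁ − α₂L₂ = 1.8×10⁻⁵×2.3760 − 8.93×10⁻⁶×2.3799 = 2.1515493×10⁻⁵ m/K
ΔT = 3.90×10⁻³ / 2.1515493×10⁻⁵ = 181.265 K
T = 25.5 + 181.265 = 206.765 °C

T = 206.8 °C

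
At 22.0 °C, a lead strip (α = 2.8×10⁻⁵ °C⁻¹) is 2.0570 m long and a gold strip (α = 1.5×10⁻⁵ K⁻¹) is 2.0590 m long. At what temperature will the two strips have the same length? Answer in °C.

T = 96.88 °C

Equal length when α₁L₁ΔT − α₂L₂ΔT = L₂ − L₁ = 2.00×10⁻³ m
α₁L₁ = 5.7596×10⁻⁵, α₂L₂ = 3.0885×10⁻⁵ → Δ(αL) = 2.6711×10⁻⁵ m/K
ΔT = 2.00×10⁻³ / 2.6711×10⁻⁵ = 74.8755 K, so T = 22.0 + 74.8755 = 96.8755 °C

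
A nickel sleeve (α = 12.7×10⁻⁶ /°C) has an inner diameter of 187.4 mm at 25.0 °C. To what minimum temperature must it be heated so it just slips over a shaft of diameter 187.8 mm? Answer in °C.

T = 193 °C

Required Δd = 187.8 − 187.4 = 0.4 mm
Δd = αd₀ΔT ⇒ ΔT = Δd/(αd₀) = 0.4 / (12.7×10⁻⁶ × 187.4) = 168.07 K
T_min = 25.0 + 168.07 = 193.07 °C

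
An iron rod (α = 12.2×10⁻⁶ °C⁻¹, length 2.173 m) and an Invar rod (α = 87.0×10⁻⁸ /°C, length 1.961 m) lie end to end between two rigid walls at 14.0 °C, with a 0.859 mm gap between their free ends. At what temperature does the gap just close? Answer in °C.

T = 44.4 °C

Gap closes when ΔL₁ + ΔL₂ = 0.859 mm = 8.59×10⁻⁴ m
(α₁L₁ + α₂L₂)ΔT = g
α₁L₁ + α₂L₂ = 12.2×10⁻⁶×2.173 + 87.0×10⁻⁸×1.961 = 2.821667×10⁻⁵ m/K
ΔT = 8.59×10⁻⁴ / 2.821667×10⁻⁵ = 30.443 K
T = 14.0 + 30.443 = 44.443 °C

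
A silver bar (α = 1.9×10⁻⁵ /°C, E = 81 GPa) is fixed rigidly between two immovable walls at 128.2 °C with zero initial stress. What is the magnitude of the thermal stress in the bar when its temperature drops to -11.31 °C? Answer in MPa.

σ = 215 MPa

Fully constrained: the free strain ε = αΔT is blocked, so σ = Eε = EαΔT.
|ΔT| = 139.51 K
σ = 81.0×10⁹ × 1.9×10⁻⁵ × 139.51 = 2.15×10⁸ Pa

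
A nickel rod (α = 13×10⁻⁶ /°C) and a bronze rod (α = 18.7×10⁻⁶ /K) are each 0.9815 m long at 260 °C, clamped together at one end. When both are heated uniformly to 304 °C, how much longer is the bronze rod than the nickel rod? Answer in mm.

0.246 mm

ΔT = 44 K
nickel: ΔL = 13×10⁻⁶ × 0.9815 m × 44 = 5.6142×10⁻⁴ m = 0.56142 mm
bronze: ΔL = 18.7×10⁻⁶ × 0.9815 m × 44 = 8.0758×10⁻⁴ m = 0.80758 mm
difference = 0.80758 − 0.56142 = 0.24616 mm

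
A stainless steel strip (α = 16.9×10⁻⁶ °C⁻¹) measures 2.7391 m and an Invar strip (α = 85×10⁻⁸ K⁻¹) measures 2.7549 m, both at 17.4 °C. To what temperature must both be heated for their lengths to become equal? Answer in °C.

Equal length when α₁L₁ΔT − α₂L₂ΔT = L₂ − L₁ = 1.58×10⁻² m
α₁L₁ = 4.629079×10⁻⁵, α₂L₂ = 2.341665×10⁻⁶ → Δ(αL) = 4.3949125×10⁻⁵ m/K
ΔT = 1.58×10⁻² / 4.3949125×10⁻⁵ = 359.507 K, so T = 17.4 + 359.507 = 376.907 °C

T = 376.9 °C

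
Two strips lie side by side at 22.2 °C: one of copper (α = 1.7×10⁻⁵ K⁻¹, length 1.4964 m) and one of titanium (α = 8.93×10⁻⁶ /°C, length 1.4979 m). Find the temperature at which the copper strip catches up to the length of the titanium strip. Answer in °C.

L₁(1 + α₁ΔT) = L₂(1 + α₂ΔT) ⇒ ΔT = (L₂ − L₁)/(α₁L₁ − α₂L₂)
L₂ − L₁ = 1.4979 − 1.4964 = 1.50×10⁻³ m
α₁L₁ − α₂L₂ = 1.7×10⁻⁵×1.4964 − 8.93×10⁻⁶×1.4979 = 1.2062553×10⁻⁵ m/K
ΔT = 1.50×10⁻³ / 1.2062553×10⁻⁵ = 124.352 K
T = 22.2 + 124.352 = 146.552 °C

T = 146.6 °C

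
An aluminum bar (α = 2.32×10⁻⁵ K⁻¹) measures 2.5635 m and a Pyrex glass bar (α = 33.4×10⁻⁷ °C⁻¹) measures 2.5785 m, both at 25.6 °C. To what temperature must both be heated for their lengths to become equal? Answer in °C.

Equal length when α₁L₁ΔT − α₂L₂ΔT = L₂ − L₁ = 1.50×10⁻² m
α₁L₁ = 5.94732×10⁻⁵, α₂L₂ = 8.61219×10⁻⁶ → Δ(αL) = 5.086101×10⁻⁵ m/K
ΔT = 1.50×10⁻² / 5.086101×10⁻⁵ = 294.921 K, so T = 25.6 + 294.921 = 320.521 °C

T = 320.5 °C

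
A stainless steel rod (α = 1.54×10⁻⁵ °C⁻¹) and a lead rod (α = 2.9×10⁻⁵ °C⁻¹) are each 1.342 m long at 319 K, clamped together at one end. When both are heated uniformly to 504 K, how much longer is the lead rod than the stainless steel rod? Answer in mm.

3.38 mm

ΔT = 185 K
stainless steel: ΔL = 1.54×10⁻⁵ × 1.342 m × 185 = 3.8234×10⁻³ m = 3.8234 mm
lead: ΔL = 2.9×10⁻⁵ × 1.342 m × 185 = 7.1998×10⁻³ m = 7.1998 mm
difference = 7.1998 − 3.8234 = 3.3764 mm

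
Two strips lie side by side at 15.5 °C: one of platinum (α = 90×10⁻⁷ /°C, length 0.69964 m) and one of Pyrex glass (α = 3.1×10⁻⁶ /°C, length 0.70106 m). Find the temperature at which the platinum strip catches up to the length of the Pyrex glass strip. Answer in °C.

T = 359.9 °C

Equal length when α₁L₁ΔT − α₂L₂ΔT = L₂ − L₁ = 1.42×10⁻³ m
α₁L₁ = 6.29676×10⁻⁶, α₂L₂ = 2.173286×10⁻⁶ → Δ(αL) = 4.123474×10⁻⁶ m/K
ΔT = 1.42×10⁻³ / 4.123474×10⁻⁶ = 344.370 K, so T = 15.5 + 344.370 = 359.870 °C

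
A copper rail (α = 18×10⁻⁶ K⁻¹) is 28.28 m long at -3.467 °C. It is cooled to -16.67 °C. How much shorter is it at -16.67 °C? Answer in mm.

|ΔT| = |-16.67 − (-3.467)| = 13.203 K
ΔL = αL₀ΔT = (18×10⁻⁶)(28.28)(13.203) = 6.72×10⁻³ m

ΔL = 6.72 mm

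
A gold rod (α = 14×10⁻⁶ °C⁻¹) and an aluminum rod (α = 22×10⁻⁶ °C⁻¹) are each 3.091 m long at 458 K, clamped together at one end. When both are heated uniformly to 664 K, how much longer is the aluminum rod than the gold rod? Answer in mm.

5.09 mm

ΔT = 206 K
gold: ΔL = 14×10⁻⁶ × 3.091 m × 206 = 8.9144×10⁻³ m = 8.9144 mm
aluminum: ΔL = 22×10⁻⁶ × 3.091 m × 206 = 1.4008×10⁻² m = 14.008 mm
difference = 14.008 − 8.9144 = 5.0936 mm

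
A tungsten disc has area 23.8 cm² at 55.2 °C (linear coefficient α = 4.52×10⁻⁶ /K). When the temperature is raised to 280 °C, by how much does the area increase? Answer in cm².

Area coefficient ≈ 2α; |ΔT| = 224.8 K
ΔA = 2αA₀ΔT = 2(4.52×10⁻⁶)(23.8)(224.8) = 0.0484 cm²

ΔA = 0.0484 cm²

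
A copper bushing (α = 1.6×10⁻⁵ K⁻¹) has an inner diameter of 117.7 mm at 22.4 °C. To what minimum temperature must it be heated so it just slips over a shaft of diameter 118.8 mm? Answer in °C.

Required Δd = 118.8 − 117.7 = 1.1 mm
Δd = αd₀ΔT ⇒ ΔT = Δd/(αd₀) = 1.1 / (1.6×10⁻⁵ × 117.7) = 584.11 K
T_min = 22.4 + 584.11 = 606.51 °C

T = 607 °C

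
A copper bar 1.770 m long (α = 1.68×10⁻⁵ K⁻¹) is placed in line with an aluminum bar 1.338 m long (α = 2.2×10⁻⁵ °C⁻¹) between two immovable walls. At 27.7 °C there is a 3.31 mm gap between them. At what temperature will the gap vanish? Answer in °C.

Gap closes when ΔL₁ + ΔL₂ = 3.31 mm = 3.31×10⁻³ m
(α₁L₁ + α₂L₂)ΔT = g
α₁L₁ + α₂L₂ = 1.68×10⁻⁵×1.770 + 2.2×10⁻⁵×1.338 = 5.9172×10⁻⁵ m/K
ΔT = 3.31×10⁻³ / 5.9172×10⁻⁵ = 55.939 K
T = 27.7 + 55.939 = 83.639 °C

T = 83.6 °C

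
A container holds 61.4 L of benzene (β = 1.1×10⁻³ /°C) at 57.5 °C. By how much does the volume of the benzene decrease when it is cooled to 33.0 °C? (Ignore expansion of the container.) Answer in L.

|ΔT| = |33.0 − 57.5| = 24.5 K
ΔV = βV₀ΔT = (1.1×10⁻³)(61.4)(24.5) = 1.65 L

ΔV = 1.65 L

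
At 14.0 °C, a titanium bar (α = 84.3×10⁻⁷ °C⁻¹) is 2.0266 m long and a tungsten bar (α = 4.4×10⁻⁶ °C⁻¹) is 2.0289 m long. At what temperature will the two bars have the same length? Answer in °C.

T = 296.0 °C

Equal length when α₁L₁ΔT − α₂L₂ΔT = L₂ − L₁ = 2.30×10⁻³ m
α₁L₁ = 1.7084238×10⁻⁵, α₂L₂ = 8.92716×10⁻⁶ → Δ(αL) = 8.157078×10⁻⁶ m/K
ΔT = 2.30×10⁻³ / 8.157078×10⁻⁶ = 281.964 K, so T = 14.0 + 281.964 = 295.964 °C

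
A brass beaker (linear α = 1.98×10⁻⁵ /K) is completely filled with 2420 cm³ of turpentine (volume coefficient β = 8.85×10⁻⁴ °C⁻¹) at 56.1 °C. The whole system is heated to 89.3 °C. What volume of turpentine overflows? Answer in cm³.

The beaker also expands: β_container ≈ 3α = 5.94×10⁻⁵ /K
Net overflow = V₀(β_liq − 3α_cont)ΔT
β − 3α = 8.85×10⁻⁴ − 5.94×10⁻⁵ = 8.256×10⁻⁴ /K; ΔT = 33.2 K
ΔV = 2420 × 8.256×10⁻⁴ × 33.2 = 66.3 cm³

66.3 cm³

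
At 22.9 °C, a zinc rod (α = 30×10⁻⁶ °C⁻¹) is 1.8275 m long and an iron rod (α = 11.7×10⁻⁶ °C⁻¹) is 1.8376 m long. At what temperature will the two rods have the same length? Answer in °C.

Equal length when α₁L₁ΔT − α₂L₂ΔT = L₂ − L₁ = 1.01×10⁻² m
α₁L₁ = 5.4825×10⁻⁵, α₂L₂ = 2.149992×10⁻⁵ → Δ(αL) = 3.332508×10⁻⁵ m/K
ΔT = 1.01×10⁻² / 3.332508×10⁻⁵ = 303.075 K, so T = 22.9 + 303.075 = 325.975 °C

T = 326.0 °C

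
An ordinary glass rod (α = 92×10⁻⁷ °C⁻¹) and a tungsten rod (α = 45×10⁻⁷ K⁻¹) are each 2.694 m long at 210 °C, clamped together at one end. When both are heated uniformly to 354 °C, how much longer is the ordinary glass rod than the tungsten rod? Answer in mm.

1.82 mm

ΔT = 144 K
ordinary glass: ΔL = 92×10⁻⁷ × 2.694 m × 144 = 3.5690×10⁻³ m = 3.5690 mm
tungsten: ΔL = 45×10⁻⁷ × 2.694 m × 144 = 1.7457×10⁻³ m = 1.7457 mm
difference = 3.5690 − 1.7457 = 1.8233 mm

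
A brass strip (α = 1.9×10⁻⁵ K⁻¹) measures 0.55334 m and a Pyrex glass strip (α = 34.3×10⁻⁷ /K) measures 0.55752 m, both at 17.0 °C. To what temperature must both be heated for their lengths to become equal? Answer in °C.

L₁(1 + α₁ΔT) = L₂(1 + α₂ΔT) ⇒ ΔT = (L₂ − L₁)/(α₁L₁ − α₂L₂)
L₂ − L₁ = 0.55752 − 0.55334 = 4.18×10⁻³ m
α₁L₁ − α₂L₂ = 1.9×10⁻⁵×0.55334 − 34.3×10⁻⁷×0.55752 = 8.6011664×10⁻⁶ m/K
ΔT = 4.18×10⁻³ / 8.6011664×10⁻⁶ = 485.981 K
T = 17.0 + 485.981 = 502.981 °C

T = 503.0 °C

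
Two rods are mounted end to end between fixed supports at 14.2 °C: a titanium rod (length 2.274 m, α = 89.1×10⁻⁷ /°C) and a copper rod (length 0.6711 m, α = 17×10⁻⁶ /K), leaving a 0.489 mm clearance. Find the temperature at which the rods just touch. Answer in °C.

α₁L₁ = 2.026134×10⁻⁵ m/K, α₂L₂ = 1.14087×10⁻⁵ m/K → total 3.167004×10⁻⁵ m/K
ΔT = g/(α₁L₁+α₂L₂) = 4.89×10⁻⁴ / 3.167004×10⁻⁵ = 15.440 K
T = 14.2 + 15.440 = 29.640 °C

T = 29.6 °C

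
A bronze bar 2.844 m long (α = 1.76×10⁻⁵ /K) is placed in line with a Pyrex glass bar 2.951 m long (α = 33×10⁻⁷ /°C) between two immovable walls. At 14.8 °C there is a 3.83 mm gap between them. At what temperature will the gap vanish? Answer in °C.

T = 78.9 °C

Gap closes when ΔL₁ + ΔL₂ = 3.83 mm = 3.83×10⁻³ m
(α₁L₁ + α₂L₂)ΔT = g
α₁L₁ + α₂L₂ = 1.76×10⁻⁵×2.844 + 33×10⁻⁷×2.951 = 5.97927×10⁻⁵ m/K
ΔT = 3.83×10⁻³ / 5.97927×10⁻⁵ = 64.055 K
T = 14.8 + 64.055 = 78.855 °C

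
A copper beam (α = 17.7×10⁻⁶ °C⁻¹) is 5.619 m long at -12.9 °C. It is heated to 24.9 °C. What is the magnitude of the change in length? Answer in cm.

|ΔT| = |24.9 − (-12.9)| = 37.8 K
ΔL = αL₀ΔT = (17.7×10⁻⁶)(5.619)(37.8) = 3.76×10⁻³ m

ΔL = 0.376 cm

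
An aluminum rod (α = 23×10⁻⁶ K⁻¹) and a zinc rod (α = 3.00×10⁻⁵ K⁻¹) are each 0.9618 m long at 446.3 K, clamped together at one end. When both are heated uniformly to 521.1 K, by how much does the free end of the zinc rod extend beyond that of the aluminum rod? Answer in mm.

0.504 mm

ΔT = 74.8 K
aluminum: ΔL = 23×10⁻⁶ × 0.9618 m × 74.8 = 1.6547×10⁻³ m = 1.6547 mm
zinc: ΔL = 3.00×10⁻⁵ × 0.9618 m × 74.8 = 2.1583×10⁻³ m = 2.1583 mm
difference = 2.1583 − 1.6547 = 0.5036 mm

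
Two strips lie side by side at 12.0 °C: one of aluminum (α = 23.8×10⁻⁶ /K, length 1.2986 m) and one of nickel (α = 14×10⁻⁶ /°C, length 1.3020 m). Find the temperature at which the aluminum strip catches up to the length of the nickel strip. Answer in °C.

T = 280.2 °C

L₁(1 + α₁ΔT) = L₂(1 + α₂ΔT) ⇒ ΔT = (L₂ − L₁)/(α₁L₁ − α₂L₂)
L₂ − L₁ = 1.3020 − 1.2986 = 3.40×10⁻³ m
α₁L₁ − α₂L₂ = 23.8×10⁻⁶×1.2986 − 14×10⁻⁶×1.3020 = 1.267868×10⁻⁵ m/K
ΔT = 3.40×10⁻³ / 1.267868×10⁻⁵ = 268.167 K
T = 12.0 + 268.167 = 280.167 °C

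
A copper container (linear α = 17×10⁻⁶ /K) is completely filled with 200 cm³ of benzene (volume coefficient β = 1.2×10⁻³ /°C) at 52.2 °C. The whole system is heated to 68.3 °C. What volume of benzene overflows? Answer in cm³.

3.70 cm³

The container also expands: β_container ≈ 3α = 5.1×10⁻⁵ /K
Net overflow = V₀(β_liq − 3α_cont)ΔT
β − 3α = 1.20×10⁻³ − 5.1×10⁻⁵ = 1.149×10⁻³ /K; ΔT = 16.1 K
ΔV = 200 × 1.149×10⁻³ × 16.1 = 3.70 cm³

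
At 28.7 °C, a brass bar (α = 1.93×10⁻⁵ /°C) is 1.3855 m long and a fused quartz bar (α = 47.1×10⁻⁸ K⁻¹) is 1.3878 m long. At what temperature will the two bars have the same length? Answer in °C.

Equal length when α₁L₁ΔT − α₂L₂ΔT = L₂ − L₁ = 2.30×10⁻³ m
α₁L₁ = 2.674015×10⁻⁵, α₂L₂ = 6.536538×10⁻⁷ → Δ(αL) = 2.60864962×10⁻⁵ m/K
ΔT = 2.30×10⁻³ / 2.60864962×10⁻⁵ = 88.168 K, so T = 28.7 + 88.168 = 116.868 °C

T = 116.9 °C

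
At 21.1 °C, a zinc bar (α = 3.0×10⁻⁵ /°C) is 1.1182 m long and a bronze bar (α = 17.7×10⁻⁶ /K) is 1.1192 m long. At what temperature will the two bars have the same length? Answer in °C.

T = 93.90 °C

Equal length when α₁L₁ΔT − α₂L₂ΔT = L₂ − L₁ = 1.00×10⁻³ m
α₁L₁ = 3.3546×10⁻⁵, α₂L₂ = 1.980984×10⁻⁵ → Δ(αL) = 1.373616×10⁻⁵ m/K
ΔT = 1.00×10⁻³ / 1.373616×10⁻⁵ = 72.8005 K, so T = 21.1 + 72.8005 = 93.9005 °C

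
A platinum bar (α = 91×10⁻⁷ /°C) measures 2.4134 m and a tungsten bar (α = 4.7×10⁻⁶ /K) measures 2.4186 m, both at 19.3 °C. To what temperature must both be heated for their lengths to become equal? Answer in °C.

T = 510.1 °C

L₁(1 + α₁ΔT) = L₂(1 + α₂ΔT) ⇒ ΔT = (L₂ − L₁)/(α₁L₁ − α₂L₂)
L₂ − L₁ = 2.4186 − 2.4134 = 5.20×10⁻³ m
α₁L₁ − α₂L₂ = 91×10⁻⁷×2.4134 − 4.7×10⁻⁶×2.4186 = 1.059452×10⁻⁵ m/K
ΔT = 5.20×10⁻³ / 1.059452×10⁻⁵ = 490.820 K
T = 19.3 + 490.820 = 510.120 °C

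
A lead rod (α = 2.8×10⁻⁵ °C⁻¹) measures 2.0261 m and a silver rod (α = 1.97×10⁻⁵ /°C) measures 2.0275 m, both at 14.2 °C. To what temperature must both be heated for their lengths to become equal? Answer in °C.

L₁(1 + α₁ΔT) = L₂(1 + α₂ΔT) ⇒ ΔT = (L₂ − L₁)/(α₁L₁ − α₂L₂)
L₂ − L₁ = 2.0275 − 2.0261 = 1.40×10⁻³ m
α₁L₁ − α₂L₂ = 2.8×10⁻⁵×2.0261 − 1.97×10⁻⁵×2.0275 = 1.678905×10⁻⁵ m/K
ΔT = 1.40×10⁻³ / 1.678905×10⁻⁵ = 83.3877 K
T = 14.2 + 83.3877 = 97.5877 °C

T = 97.59 °C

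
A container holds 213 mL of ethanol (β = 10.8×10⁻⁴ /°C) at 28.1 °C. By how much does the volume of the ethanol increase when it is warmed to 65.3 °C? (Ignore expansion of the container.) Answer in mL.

|ΔT| = |65.3 − 28.1| = 37.2 K
ΔV = βV₀ΔT = (10.8×10⁻⁴)(213)(37.2) = 8.56 mL

ΔV = 8.56 mL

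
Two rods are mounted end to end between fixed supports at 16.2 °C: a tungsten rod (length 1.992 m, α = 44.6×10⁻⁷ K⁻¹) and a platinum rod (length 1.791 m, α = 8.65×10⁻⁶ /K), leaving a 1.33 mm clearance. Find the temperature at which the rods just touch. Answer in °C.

Gap closes when ΔL₁ + ΔL₂ = 1.33 mm = 1.33×10⁻³ m
(α₁L₁ + α₂L₂)ΔT = g
α₁L₁ + α₂L₂ = 44.6×10⁻⁷×1.992 + 8.65×10⁻⁶×1.791 = 2.437647×10⁻⁵ m/K
ΔT = 1.33×10⁻³ / 2.437647×10⁻⁵ = 54.561 K
T = 16.2 + 54.561 = 70.761 °C

T = 70.8 °C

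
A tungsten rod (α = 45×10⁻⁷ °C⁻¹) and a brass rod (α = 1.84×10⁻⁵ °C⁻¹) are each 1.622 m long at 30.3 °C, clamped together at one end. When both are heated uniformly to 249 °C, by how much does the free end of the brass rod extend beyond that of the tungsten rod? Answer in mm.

ΔT = 218.7 K
tungsten: ΔL = 45×10⁻⁷ × 1.622 m × 218.7 = 1.5963×10⁻³ m = 1.5963 mm
brass: ΔL = 1.84×10⁻⁵ × 1.622 m × 218.7 = 6.5271×10⁻³ m = 6.5271 mm
difference = 6.5271 − 1.5963 = 4.9308 mm

4.93 mm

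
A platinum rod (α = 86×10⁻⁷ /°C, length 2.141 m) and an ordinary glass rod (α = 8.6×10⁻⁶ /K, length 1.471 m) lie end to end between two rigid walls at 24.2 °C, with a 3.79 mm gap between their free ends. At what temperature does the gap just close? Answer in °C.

T = 146 °C

α₁L₁ = 1.84126×10⁻⁵ m/K, α₂L₂ = 1.26506×10⁻⁵ m/K → total 3.10632×10⁻⁵ m/K
ΔT = g/(α₁L₁+α₂L₂) = 3.79×10⁻³ / 3.10632×10⁻⁵ = 122.01 K
T = 24.2 + 122.01 = 146.21 °C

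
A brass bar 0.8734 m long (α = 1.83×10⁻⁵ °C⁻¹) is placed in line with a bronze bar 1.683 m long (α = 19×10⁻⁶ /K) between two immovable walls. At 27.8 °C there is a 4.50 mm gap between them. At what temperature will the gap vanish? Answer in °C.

Gap closes when ΔL₁ + ΔL₂ = 4.50 mm = 4.50×10⁻³ m
(α₁L₁ + α₂L₂)ΔT = g
α₁L₁ + α₂L₂ = 1.83×10⁻⁵×0.8734 + 19×10⁻⁶×1.683 = 4.796022×10⁻⁵ m/K
ΔT = 4.50×10⁻³ / 4.796022×10⁻⁵ = 93.83 K
T = 27.8 + 93.83 = 121.63 °C

T = 122 °C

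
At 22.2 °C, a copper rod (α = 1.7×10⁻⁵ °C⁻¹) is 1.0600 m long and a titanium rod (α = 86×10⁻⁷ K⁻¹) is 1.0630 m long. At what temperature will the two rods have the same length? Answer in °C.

Equal length when α₁L₁ΔT − α₂L₂ΔT = L₂ − L₁ = 3.00×10⁻³ m
α₁L₁ = 1.802×10⁻⁵, α₂L₂ = 9.1418×10⁻⁶ → Δ(αL) = 8.8782×10⁻⁶ m/K
ΔT = 3.00×10⁻³ / 8.8782×10⁻⁶ = 337.906 K, so T = 22.2 + 337.906 = 360.106 °C

T = 360.1 °C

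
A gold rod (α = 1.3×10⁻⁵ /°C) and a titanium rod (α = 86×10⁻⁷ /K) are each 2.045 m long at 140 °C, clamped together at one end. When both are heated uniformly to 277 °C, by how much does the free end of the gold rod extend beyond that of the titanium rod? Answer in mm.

ΔT = 137 K
gold: ΔL = 1.3×10⁻⁵ × 2.045 m × 137 = 3.6421×10⁻³ m = 3.6421 mm
titanium: ΔL = 86×10⁻⁷ × 2.045 m × 137 = 2.4094×10⁻³ m = 2.4094 mm
difference = 3.6421 − 2.4094 = 1.2327 mm

1.23 mm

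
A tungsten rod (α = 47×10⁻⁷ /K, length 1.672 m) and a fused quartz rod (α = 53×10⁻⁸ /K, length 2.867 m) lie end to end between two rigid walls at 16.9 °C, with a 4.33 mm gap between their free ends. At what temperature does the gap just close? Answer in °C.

Gap closes when ΔL₁ + ΔL₂ = 4.33 mm = 4.33×10⁻³ m
(α₁L₁ + α₂L₂)ΔT = g
α₁L₁ + α₂L₂ = 47×10⁻⁷×1.672 + 53×10⁻⁸×2.867 = 9.37791×10⁻⁶ m/K
ΔT = 4.33×10⁻³ / 9.37791×10⁻⁶ = 461.72 K
T = 16.9 + 461.72 = 478.62 °C

T = 479 °C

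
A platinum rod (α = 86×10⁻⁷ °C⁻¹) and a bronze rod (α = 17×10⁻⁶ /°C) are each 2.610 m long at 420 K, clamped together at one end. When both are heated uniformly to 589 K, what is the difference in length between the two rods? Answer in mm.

ΔT = 169 K
platinum: ΔL = 86×10⁻⁷ × 2.610 m × 169 = 3.7934×10⁻³ m = 3.7934 mm
bronze: ΔL = 17×10⁻⁶ × 2.610 m × 169 = 7.4985×10⁻³ m = 7.4985 mm
difference = 7.4985 − 3.7934 = 3.7051 mm

3.71 mm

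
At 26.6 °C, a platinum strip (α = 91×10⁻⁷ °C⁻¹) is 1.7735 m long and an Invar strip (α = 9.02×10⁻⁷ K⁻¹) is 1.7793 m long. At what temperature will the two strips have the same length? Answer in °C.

T = 425.7 °C

L₁(1 + α₁ΔT) = L₂(1 + α₂ΔT) ⇒ ΔT = (L₂ − L₁)/(α₁L₁ − α₂L₂)
L₂ − L₁ = 1.7793 − 1.7735 = 5.80×10⁻³ m
α₁L₁ − α₂L₂ = 91×10⁻⁷×1.7735 − 9.02×10⁻⁷×1.7793 = 1.45339214×10⁻⁵ m/K
ΔT = 5.80×10⁻³ / 1.45339214×10⁻⁵ = 399.066 K
T = 26.6 + 399.066 = 425.666 °C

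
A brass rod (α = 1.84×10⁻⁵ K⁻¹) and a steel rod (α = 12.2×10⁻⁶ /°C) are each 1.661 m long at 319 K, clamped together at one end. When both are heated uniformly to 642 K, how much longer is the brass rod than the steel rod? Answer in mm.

3.33 mm

ΔT = 323 K
brass: ΔL = 1.84×10⁻⁵ × 1.661 m × 323 = 9.8717×10⁻³ m = 9.8717 mm
steel: ΔL = 12.2×10⁻⁶ × 1.661 m × 323 = 6.5453×10⁻³ m = 6.5453 mm
difference = 9.8717 − 6.5453 = 3.3264 mm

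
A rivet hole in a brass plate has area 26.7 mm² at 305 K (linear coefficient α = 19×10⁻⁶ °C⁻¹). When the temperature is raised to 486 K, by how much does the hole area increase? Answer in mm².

ΔA = 0.184 mm²

Area coefficient ≈ 2α; |ΔT| = 181 K
ΔA = 2αA₀ΔT = 2(19×10⁻⁶)(26.7)(181) = 0.184 mm²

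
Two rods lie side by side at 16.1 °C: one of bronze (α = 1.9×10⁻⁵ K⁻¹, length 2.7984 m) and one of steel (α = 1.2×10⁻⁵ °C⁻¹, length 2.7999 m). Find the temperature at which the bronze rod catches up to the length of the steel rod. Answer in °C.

L₁(1 + α₁ΔT) = L₂(1 + α₂ΔT) ⇒ ΔT = (L₂ − L₁)/(α₁L₁ − α₂L₂)
L₂ − L₁ = 2.7999 − 2.7984 = 1.50×10⁻³ m
α₁L₁ − α₂L₂ = 1.9×10⁻⁵×2.7984 − 1.2×10⁻⁵×2.7999 = 1.95708×10⁻⁵ m/K
ΔT = 1.50×10⁻³ / 1.95708×10⁻⁵ = 76.6448 K
T = 16.1 + 76.6448 = 92.7448 °C

T = 92.74 °C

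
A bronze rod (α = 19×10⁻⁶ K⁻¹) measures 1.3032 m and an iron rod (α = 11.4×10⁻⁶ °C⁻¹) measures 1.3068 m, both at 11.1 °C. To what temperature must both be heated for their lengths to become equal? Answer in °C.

L₁(1 + α₁ΔT) = L₂(1 + α₂ΔT) ⇒ ΔT = (L₂ − L₁)/(α₁L₁ − α₂L₂)
L₂ − L₁ = 1.3068 − 1.3032 = 3.60×10⁻³ m
α₁L₁ − α₂L₂ = 19×10⁻⁶×1.3032 − 11.4×10⁻⁶×1.3068 = 9.86328×10⁻⁶ m/K
ΔT = 3.60×10⁻³ / 9.86328×10⁻⁶ = 364.990 K
T = 11.1 + 364.990 = 376.090 °C

T = 376.1 °C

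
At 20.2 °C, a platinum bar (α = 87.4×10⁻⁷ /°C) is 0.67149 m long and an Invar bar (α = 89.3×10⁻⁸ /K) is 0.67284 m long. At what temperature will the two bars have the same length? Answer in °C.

T = 276.5 °C

L₁(1 + α₁ΔT) = L₂(1 + α₂ΔT) ⇒ ΔT = (L₂ − L₁)/(α₁L₁ − α₂L₂)
L₂ − L₁ = 0.67284 − 0.67149 = 1.35×10⁻³ m
α₁L₁ − α₂L₂ = 87.4×10⁻⁷×0.67149 − 89.3×10⁻⁸×0.67284 = 5.26797648×10⁻⁶ m/K
ΔT = 1.35×10⁻³ / 5.26797648×10⁻⁶ = 256.265 K
T = 20.2 + 256.265 = 276.465 °C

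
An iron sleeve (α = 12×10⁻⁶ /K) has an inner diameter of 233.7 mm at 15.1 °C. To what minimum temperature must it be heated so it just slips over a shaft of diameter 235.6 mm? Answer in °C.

Required Δd = 235.6 − 233.7 = 1.9 mm
Δd = αd₀ΔT ⇒ ΔT = Δd/(αd₀) = 1.9 / (12×10⁻⁶ × 233.7) = 677.51 K
T_min = 15.1 + 677.51 = 692.61 °C

T = 693 °C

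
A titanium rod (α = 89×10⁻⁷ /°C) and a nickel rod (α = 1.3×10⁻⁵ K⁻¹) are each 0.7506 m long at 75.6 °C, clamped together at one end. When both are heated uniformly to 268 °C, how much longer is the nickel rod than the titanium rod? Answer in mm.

ΔT = 192.4 K
titanium: ΔL = 89×10⁻⁷ × 0.7506 m × 192.4 = 1.2853×10⁻³ m = 1.2853 mm
nickel: ΔL = 1.3×10⁻⁵ × 0.7506 m × 192.4 = 1.8774×10⁻³ m = 1.8774 mm
difference = 1.8774 − 1.2853 = 0.5921 mm

0.592 mm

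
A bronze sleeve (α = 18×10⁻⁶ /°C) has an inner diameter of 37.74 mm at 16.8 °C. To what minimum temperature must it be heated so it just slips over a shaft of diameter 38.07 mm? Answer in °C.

T = 503 °C

Required Δd = 38.07 − 37.74 = 0.33 mm
Δd = αd₀ΔT ⇒ ΔT = Δd/(αd₀) = 0.33 / (18×10⁻⁶ × 37.74) = 485.78 K
T_min = 16.8 + 485.78 = 502.58 °C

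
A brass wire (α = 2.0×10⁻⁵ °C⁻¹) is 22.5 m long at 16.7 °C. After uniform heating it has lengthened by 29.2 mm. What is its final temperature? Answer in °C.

ΔL = αL₀ΔT ⇒ ΔT = ΔL / (αL₀)
ΔT = 29.2×10⁻³ m / (2.0×10⁻⁵ × 22.5 m) = 64.889 K
T = 16.7 + 64.889 = 81.589 °C

T = 81.6 °C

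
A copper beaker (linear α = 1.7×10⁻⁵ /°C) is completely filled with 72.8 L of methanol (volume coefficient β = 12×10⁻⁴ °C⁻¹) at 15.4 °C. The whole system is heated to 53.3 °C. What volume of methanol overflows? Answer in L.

3.17 L

The beaker also expands: β_container ≈ 3α = 5.1×10⁻⁵ /K
Net overflow = V₀(β_liq − 3α_cont)ΔT
β − 3α = 1.20×10⁻³ − 5.1×10⁻⁵ = 1.149×10⁻³ /K; ΔT = 37.9 K
ΔV = 72.8 × 1.149×10⁻³ × 37.9 = 3.17 L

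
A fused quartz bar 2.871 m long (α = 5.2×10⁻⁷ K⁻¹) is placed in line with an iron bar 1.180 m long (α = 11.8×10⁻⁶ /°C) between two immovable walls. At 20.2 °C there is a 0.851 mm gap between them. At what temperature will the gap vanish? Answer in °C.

Gap closes when ΔL₁ + ΔL₂ = 0.851 mm = 8.51×10⁻⁴ m
(α₁L₁ + α₂L₂)ΔT = g
α₁L₁ + α₂L₂ = 5.2×10⁻⁷×2.871 + 11.8×10⁻⁶×1.180 = 1.541692×10⁻⁵ m/K
ΔT = 8.51×10⁻⁴ / 1.541692×10⁻⁵ = 55.199 K
T = 20.2 + 55.199 = 75.399 °C

T = 75.4 °C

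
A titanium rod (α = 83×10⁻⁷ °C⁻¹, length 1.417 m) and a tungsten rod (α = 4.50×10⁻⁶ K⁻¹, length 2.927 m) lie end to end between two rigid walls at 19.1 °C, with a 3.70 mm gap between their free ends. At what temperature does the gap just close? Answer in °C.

T = 168 °C

α₁L₁ = 1.17611×10⁻⁵ m/K, α₂L₂ = 1.31715×10⁻⁵ m/K → total 2.49326×10⁻⁵ m/K
ΔT = g/(α₁L₁+α₂L₂) = 3.70×10⁻³ / 2.49326×10⁻⁵ = 148.40 K
T = 19.1 + 148.40 = 167.50 °C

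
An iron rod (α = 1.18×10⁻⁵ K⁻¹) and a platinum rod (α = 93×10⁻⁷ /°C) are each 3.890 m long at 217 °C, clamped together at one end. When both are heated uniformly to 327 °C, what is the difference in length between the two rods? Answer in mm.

1.07 mm

ΔT = 110 K
iron: ΔL = 1.18×10⁻⁵ × 3.890 m × 110 = 5.0492×10⁻³ m = 5.0492 mm
platinum: ΔL = 93×10⁻⁷ × 3.890 m × 110 = 3.9795×10⁻³ m = 3.9795 mm
difference = 5.0492 − 3.9795 = 1.0697 mm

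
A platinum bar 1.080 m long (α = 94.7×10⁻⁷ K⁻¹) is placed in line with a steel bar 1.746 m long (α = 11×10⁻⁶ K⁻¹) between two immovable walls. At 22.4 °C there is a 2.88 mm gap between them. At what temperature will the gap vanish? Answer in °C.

Gap closes when ΔL₁ + ΔL₂ = 2.88 mm = 2.88×10⁻³ m
(α₁L₁ + α₂L₂)ΔT = g
α₁L₁ + α₂L₂ = 94.7×10⁻⁷×1.080 + 11×10⁻⁶×1.746 = 2.94336×10⁻⁵ m/K
ΔT = 2.88×10⁻³ / 2.94336×10⁻⁵ = 97.85 K
T = 22.4 + 97.85 = 120.25 °C

T = 120 °C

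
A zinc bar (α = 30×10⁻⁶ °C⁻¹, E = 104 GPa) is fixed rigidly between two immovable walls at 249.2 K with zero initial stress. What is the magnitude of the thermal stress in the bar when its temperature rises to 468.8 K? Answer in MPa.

Fully constrained: the free strain ε = αΔT is blocked, so σ = Eε = EαΔT.
|ΔT| = 219.6 K
σ = 104×10⁹ × 30×10⁻⁶ × 219.6 = 6.85×10⁸ Pa

σ = 685 MPa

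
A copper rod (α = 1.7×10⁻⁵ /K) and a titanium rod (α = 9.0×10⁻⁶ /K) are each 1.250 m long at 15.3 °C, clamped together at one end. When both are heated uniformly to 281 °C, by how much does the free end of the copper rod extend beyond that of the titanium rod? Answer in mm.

ΔT = 265.7 K
copper: ΔL = 1.7×10⁻⁵ × 1.250 m × 265.7 = 5.6461×10⁻³ m = 5.6461 mm
titanium: ΔL = 9.0×10⁻⁶ × 1.250 m × 265.7 = 2.9891×10⁻³ m = 2.9891 mm
difference = 5.6461 − 2.9891 = 2.6570 mm

2.66 mm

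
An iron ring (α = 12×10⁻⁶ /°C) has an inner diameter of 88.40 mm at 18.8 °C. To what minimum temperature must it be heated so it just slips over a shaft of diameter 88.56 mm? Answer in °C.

Required Δd = 88.56 − 88.40 = 0.16 mm
Δd = αd₀ΔT ⇒ ΔT = Δd/(αd₀) = 0.16 / (12×10⁻⁶ × 88.40) = 150.83 K
T_min = 18.8 + 150.83 = 169.63 °C

T = 170 °C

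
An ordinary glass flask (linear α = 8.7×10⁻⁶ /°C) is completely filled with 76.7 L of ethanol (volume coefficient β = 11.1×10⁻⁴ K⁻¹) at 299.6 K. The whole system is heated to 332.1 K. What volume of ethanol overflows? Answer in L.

2.70 L

The flask also expands: β_container ≈ 3α = 2.61×10⁻⁵ /K
Net overflow = V₀(β_liq − 3α_cont)ΔT
β − 3α = 1.11×10⁻³ − 2.61×10⁻⁵ = 1.0839×10⁻³ /K; ΔT = 32.5 K
ΔV = 76.7 × 1.0839×10⁻³ × 32.5 = 2.70 L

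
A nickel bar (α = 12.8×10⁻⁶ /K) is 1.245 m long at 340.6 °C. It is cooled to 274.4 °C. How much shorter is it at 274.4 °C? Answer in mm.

|ΔT| = |274.4 − 340.6| = 66.2 K
ΔL = αL₀ΔT = (12.8×10⁻⁶)(1.245)(66.2) = 1.05×10⁻³ m

ΔL = 1.05 mm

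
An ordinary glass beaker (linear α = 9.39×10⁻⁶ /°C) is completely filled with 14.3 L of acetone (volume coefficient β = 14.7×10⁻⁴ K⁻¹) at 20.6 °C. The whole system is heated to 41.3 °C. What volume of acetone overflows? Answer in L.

The beaker also expands: β_container ≈ 3α = 2.817×10⁻⁵ /K
Net overflow = V₀(β_liq − 3α_cont)ΔT
β − 3α = 1.47×10⁻³ − 2.817×10⁻⁵ = 1.44183×10⁻³ /K; ΔT = 20.7 K
ΔV = 14.3 × 1.44183×10⁻³ × 20.7 = 0.427 L

0.427 L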